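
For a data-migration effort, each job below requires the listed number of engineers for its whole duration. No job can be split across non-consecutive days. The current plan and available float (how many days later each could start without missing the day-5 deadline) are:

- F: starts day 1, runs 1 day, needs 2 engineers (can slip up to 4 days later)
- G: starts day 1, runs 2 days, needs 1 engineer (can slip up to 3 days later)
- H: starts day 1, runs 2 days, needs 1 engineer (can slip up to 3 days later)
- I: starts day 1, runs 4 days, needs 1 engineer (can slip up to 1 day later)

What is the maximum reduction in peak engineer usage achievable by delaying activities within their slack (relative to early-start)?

3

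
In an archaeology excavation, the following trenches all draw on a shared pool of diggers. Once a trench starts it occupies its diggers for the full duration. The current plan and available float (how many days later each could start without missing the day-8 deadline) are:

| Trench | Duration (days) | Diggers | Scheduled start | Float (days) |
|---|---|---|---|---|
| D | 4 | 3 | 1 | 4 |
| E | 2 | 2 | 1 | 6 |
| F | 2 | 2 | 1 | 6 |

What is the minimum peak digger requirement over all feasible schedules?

Early-start (D@1, E@1, F@1) gives peak 7: d1:7  d2:7  d3:3  d4:3  d5:0  d6:0  d7:0  d8:0.
Shift E→5, F→7.
Schedule D@1, E@5, F@7: d1:3  d2:3  d3:3  d4:3  d5:2  d6:2  d7:2  d8:2 — peak 3.
Total digger-days = 20 over 8 days ⇒ peak ≥ ⌈20/8⌉ = 3, so 3 is optimal.

3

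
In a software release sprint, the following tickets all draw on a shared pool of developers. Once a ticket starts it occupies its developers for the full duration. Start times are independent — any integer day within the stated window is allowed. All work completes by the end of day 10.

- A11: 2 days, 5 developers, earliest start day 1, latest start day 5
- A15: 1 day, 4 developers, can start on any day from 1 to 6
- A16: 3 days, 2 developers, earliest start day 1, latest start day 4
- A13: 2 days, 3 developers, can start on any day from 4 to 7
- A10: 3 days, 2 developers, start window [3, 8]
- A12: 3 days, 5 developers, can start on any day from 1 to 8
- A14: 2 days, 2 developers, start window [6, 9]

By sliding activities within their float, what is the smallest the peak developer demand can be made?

7

Early-start (A11@1, A15@1, A16@1, A13@4, A10@3, A12@1, A14@6) gives peak 16: d1:16  d2:12  d3:9  d4:5  d5:5  d6:2  d7:2  d8:0  d9:0  d10:0.
Shift A15→3, A10→4, A12→6, A14→7.
Schedule A11@1, A15@3, A16@1, A13@4, A10@4, A12@6, A14@7: d1:7  d2:7  d3:6  d4:5  d5:5  d6:7  d7:7  d8:7  d9:0  d10:0 — peak 7.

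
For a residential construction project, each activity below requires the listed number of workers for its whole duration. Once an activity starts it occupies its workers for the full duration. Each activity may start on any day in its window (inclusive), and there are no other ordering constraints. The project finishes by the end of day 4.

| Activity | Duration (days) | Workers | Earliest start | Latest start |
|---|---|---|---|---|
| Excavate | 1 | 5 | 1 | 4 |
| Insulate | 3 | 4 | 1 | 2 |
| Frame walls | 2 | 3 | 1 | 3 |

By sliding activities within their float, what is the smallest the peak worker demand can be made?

7

Early-start (Excavate@1, Insulate@1, Frame walls@1) gives peak 12: d1:12  d2:7  d3:4  d4:0.
Shift Insulate→2, Frame walls→2.
Schedule Excavate@1, Insulate@2, Frame walls@2: d1:5  d2:7  d3:7  d4:4 — peak 7.
No arrangement of the 24 feasible schedules does better.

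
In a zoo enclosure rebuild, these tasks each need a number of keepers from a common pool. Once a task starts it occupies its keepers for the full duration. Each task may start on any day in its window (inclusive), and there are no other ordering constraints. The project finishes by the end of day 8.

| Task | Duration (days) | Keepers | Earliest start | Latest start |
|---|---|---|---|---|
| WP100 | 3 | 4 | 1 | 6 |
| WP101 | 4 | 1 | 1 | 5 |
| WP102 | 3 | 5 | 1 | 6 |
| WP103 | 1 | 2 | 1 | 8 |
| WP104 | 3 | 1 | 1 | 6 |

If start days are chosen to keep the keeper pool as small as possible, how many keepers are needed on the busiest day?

6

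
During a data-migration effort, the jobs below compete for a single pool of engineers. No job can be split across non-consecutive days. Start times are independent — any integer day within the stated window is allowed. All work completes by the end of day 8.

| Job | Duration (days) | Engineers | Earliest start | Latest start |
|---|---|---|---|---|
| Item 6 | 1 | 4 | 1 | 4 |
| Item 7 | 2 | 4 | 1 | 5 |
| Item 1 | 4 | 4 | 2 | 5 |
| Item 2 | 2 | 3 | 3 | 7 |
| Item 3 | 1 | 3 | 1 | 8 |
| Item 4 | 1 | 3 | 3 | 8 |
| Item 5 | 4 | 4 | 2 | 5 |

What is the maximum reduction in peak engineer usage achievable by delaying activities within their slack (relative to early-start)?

6

Early-start peak: d1:11  d2:12  d3:14  d4:11  d5:8  d6:0  d7:0  d8:0 ⇒ 14.
Leveled (Item 6@1, Item 7@1, Item 1@2, Item 2@3, Item 3@6, Item 4@7, Item 5@5): d1:8  d2:8  d3:7  d4:7  d5:8  d6:7  d7:7  d8:4 ⇒ 8.
Reduction 14 − 8 = 6.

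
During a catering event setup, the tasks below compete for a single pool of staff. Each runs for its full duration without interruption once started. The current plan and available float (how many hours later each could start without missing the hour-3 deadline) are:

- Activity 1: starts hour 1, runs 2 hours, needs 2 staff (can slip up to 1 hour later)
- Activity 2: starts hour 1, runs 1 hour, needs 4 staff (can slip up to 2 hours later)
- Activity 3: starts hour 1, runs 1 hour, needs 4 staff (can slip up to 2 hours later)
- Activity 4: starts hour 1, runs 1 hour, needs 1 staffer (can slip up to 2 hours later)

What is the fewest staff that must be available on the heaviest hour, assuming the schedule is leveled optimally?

6

Early-start (Activity 1@1, Activity 2@1, Activity 3@1, Activity 4@1) gives peak 11: h1:11  h2:2  h3:0.
Shift Activity 3→2, Activity 4→3.
Schedule Activity 1@1, Activity 2@1, Activity 3@2, Activity 4@3: h1:6  h2:6  h3:1 — peak 6.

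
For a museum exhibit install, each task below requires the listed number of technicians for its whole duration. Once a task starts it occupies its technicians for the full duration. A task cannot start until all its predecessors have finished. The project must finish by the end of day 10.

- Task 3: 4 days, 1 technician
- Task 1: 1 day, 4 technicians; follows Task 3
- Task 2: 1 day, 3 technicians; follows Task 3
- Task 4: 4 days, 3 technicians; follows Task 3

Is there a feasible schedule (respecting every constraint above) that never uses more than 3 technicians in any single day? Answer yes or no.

no

The minimum achievable peak is 4; 3 < 4, so no feasible schedule stays within the cap.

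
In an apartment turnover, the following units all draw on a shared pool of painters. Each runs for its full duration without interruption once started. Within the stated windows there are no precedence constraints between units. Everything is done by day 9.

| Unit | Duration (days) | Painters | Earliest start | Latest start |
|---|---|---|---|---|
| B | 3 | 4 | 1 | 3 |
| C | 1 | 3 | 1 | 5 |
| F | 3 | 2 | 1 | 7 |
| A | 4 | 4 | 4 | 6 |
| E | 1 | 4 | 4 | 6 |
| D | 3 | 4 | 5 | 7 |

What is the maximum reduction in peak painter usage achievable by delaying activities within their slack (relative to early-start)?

1

Early-start peak: d1:9  d2:6  d3:6  d4:8  d5:8  d6:8  d7:8  d8:0  d9:0 ⇒ 9.
Leveled (B@1, C@1, F@2, A@4, E@5, D@6): d1:7  d2:6  d3:6  d4:6  d5:8  d6:8  d7:8  d8:4  d9:0 ⇒ 8.
Reduction 9 − 8 = 1.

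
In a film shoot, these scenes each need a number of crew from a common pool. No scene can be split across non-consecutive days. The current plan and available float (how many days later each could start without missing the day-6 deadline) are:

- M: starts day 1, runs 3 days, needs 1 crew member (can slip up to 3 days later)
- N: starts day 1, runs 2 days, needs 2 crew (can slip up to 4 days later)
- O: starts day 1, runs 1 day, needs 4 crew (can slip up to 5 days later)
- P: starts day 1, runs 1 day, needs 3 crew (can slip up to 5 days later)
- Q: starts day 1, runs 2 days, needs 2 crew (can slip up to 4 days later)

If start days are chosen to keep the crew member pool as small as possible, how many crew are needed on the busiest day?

4

Early-start (M@1, N@1, O@1, P@1, Q@1) gives peak 12: d1:12  d2:5  d3:1  d4:0  d5:0  d6:0.
Shift O→4, P→3, Q→5.
Schedule M@1, N@1, O@4, P@3, Q@5: d1:3  d2:3  d3:4  d4:4  d5:2  d6:2 — peak 4.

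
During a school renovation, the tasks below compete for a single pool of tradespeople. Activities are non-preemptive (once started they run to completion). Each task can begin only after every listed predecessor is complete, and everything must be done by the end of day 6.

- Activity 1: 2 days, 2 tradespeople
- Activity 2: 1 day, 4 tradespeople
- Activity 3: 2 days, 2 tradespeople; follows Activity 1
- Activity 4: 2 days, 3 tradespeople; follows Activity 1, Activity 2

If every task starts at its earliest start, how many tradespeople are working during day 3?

5

At early start, day 3 has: Activity 3, Activity 4.
Demand: 2 + 3 = 5.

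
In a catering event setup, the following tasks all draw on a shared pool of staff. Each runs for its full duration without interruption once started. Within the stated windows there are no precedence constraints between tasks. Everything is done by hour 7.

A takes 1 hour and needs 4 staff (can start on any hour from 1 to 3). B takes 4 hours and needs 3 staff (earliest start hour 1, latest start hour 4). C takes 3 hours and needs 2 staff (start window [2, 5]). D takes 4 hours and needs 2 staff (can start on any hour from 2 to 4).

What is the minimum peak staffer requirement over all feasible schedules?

7

Schedule A@1, B@1, C@2, D@2: h1:7  h2:7  h3:7  h4:7  h5:2  h6:0  h7:0 — peak 7.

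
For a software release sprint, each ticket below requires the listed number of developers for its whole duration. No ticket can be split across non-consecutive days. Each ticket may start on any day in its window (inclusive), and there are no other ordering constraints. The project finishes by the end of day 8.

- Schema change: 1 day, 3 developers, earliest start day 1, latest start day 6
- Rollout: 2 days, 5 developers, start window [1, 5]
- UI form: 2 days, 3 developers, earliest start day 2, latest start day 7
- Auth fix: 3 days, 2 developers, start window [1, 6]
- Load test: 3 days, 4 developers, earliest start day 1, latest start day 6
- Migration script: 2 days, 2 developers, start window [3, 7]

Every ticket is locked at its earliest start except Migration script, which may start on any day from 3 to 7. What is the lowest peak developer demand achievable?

14

Migration script@3: d1:14  d2:14  d3:11  d4:2  d5:0  d6:0  d7:0  d8:0 → peak 14
Migration script@4: d1:14  d2:14  d3:9  d4:2  d5:2  d6:0  d7:0  d8:0 → peak 14
Migration script@5: d1:14  d2:14  d3:9  d4:0  d5:2  d6:2  d7:0  d8:0 → peak 14
Migration script@6: d1:14  d2:14  d3:9  d4:0  d5:0  d6:2  d7:2  d8:0 → peak 14
Migration script@7: d1:14  d2:14  d3:9  d4:0  d5:0  d6:0  d7:2  d8:2 → peak 14
Best is Migration script@3, peak 14.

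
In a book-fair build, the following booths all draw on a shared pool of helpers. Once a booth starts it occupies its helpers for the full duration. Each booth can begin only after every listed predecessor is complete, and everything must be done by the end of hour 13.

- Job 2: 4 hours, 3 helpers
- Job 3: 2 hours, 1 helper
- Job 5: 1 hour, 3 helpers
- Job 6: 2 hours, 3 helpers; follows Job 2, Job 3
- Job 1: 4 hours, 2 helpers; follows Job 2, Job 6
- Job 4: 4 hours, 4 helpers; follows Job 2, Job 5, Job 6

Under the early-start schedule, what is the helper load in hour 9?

At early start, hour 9 has: Job 1, Job 4.
Demand: 2 + 4 = 6.

6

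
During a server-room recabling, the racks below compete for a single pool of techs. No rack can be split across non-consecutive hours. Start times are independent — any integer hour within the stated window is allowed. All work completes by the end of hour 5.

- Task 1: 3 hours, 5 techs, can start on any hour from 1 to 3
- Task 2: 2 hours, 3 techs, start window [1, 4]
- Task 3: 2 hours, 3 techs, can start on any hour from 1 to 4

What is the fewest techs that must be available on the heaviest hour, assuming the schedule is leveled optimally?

6

Early-start (Task 1@1, Task 2@1, Task 3@1) gives peak 11: h1:11  h2:11  h3:5  h4:0  h5:0.
Shift Task 2→4, Task 3→4.
Schedule Task 1@1, Task 2@4, Task 3@4: h1:5  h2:5  h3:5  h4:6  h5:6 — peak 6.
Total tech-hours = 27 over 5 hours ⇒ peak ≥ ⌈27/5⌉ = 6, so 6 is optimal.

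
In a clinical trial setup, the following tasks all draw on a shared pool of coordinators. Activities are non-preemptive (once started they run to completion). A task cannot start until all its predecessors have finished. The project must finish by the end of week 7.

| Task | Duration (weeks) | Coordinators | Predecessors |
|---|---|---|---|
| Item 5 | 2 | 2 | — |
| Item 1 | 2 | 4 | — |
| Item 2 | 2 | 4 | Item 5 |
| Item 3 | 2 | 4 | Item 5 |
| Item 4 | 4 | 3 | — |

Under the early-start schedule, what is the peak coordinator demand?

Early-start schedule: Item 5@1, Item 1@1, Item 2@3, Item 3@3, Item 4@1.
Load per week: week 1: 9, week 2: 9, week 3: 11, week 4: 11, week 5: 0, week 6: 0, week 7: 0.
Peak is 11.

11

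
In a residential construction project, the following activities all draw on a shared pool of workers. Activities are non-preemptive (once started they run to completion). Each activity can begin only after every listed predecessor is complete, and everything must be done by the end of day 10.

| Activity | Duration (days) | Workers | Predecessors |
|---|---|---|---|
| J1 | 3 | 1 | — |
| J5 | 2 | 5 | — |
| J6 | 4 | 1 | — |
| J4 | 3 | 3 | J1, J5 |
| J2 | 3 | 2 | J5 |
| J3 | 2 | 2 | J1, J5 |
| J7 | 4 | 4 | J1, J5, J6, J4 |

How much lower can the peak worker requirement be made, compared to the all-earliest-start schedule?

Early-start peak: d1:7  d2:7  d3:4  d4:8  d5:7  d6:3  d7:4  d8:4  d9:4  d10:4 ⇒ 8.
Leveled (J1@1, J5@1, J6@3, J4@4, J2@3, J3@6, J7@7): d1:6  d2:6  d3:4  d4:6  d5:6  d6:6  d7:6  d8:4  d9:4  d10:4 ⇒ 6.
Reduction 8 − 6 = 2.

2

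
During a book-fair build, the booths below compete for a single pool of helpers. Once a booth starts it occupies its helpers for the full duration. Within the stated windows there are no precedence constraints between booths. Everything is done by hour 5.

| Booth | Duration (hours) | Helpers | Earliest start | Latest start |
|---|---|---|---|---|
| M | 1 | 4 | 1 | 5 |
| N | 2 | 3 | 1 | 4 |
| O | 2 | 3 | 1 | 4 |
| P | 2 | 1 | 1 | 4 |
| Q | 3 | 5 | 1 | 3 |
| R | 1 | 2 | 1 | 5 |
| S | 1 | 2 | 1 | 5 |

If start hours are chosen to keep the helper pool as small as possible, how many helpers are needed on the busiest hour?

Early-start (M@1, N@1, O@1, P@1, Q@1, R@1, S@1) gives peak 20: h1:20  h2:12  h3:5  h4:0  h5:0.
Shift O→2, Q→3, R→4, S→5.
Schedule M@1, N@1, O@2, P@1, Q@3, R@4, S@5: h1:8  h2:7  h3:8  h4:7  h5:7 — peak 8.
Total helper-hours = 37 over 5 hours ⇒ peak ≥ ⌈37/5⌉ = 8, so 8 is optimal.

8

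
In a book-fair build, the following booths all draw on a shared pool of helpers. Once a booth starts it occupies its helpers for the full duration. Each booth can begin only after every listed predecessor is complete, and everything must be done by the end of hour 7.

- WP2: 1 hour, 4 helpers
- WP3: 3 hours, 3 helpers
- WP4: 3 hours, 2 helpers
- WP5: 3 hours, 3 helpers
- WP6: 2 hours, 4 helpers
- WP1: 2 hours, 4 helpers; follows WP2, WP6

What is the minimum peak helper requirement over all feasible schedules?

Early-start (WP2@1, WP3@1, WP4@1, WP5@1, WP6@1, WP1@3) gives peak 16: h1:16  h2:12  h3:12  h4:4  h5:0  h6:0  h7:0.
Shift WP4→2, WP5→5, WP6→4, WP1→6.
Schedule WP2@1, WP3@1, WP4@2, WP5@5, WP6@4, WP1@6: h1:7  h2:5  h3:5  h4:6  h5:7  h6:7  h7:7 — peak 7.
Total helper-hours = 44 over 7 hours ⇒ peak ≥ ⌈44/7⌉ = 7, so 7 is optimal.

7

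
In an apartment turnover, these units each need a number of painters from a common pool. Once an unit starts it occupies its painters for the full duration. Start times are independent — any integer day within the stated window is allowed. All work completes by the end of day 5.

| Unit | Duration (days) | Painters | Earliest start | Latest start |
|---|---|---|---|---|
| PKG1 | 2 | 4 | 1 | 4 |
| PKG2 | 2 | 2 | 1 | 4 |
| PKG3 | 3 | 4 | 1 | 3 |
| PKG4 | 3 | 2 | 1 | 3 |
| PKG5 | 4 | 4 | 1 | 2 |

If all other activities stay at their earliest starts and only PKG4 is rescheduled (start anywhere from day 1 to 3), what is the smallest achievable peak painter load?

14

PKG4@1: d1:16  d2:16  d3:10  d4:4  d5:0 → peak 16
PKG4@2: d1:14  d2:16  d3:10  d4:6  d5:0 → peak 16
PKG4@3: d1:14  d2:14  d3:10  d4:6  d5:2 → peak 14
Best is PKG4@3, peak 14.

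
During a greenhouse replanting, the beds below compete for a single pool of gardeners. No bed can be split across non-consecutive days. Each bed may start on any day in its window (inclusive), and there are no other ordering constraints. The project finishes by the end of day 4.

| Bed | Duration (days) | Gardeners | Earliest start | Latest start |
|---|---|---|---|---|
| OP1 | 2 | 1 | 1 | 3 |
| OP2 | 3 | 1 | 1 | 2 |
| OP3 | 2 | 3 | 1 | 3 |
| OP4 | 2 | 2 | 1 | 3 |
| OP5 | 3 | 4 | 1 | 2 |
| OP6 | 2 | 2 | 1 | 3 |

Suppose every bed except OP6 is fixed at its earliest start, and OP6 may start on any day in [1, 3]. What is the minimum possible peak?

11

OP6@1: d1:13  d2:13  d3:5  d4:0 → peak 13
OP6@2: d1:11  d2:13  d3:7  d4:0 → peak 13
OP6@3: d1:11  d2:11  d3:7  d4:2 → peak 11
Best is OP6@3, peak 11.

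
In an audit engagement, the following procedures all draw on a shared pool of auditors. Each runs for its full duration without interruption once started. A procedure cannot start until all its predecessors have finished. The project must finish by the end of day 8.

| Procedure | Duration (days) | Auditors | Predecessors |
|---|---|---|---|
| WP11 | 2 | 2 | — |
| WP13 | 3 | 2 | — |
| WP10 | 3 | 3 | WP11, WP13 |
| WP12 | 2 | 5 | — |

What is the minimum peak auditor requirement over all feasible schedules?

5

Early-start (WP11@1, WP13@1, WP10@4, WP12@1) gives peak 9: d1:9  d2:9  d3:2  d4:3  d5:3  d6:3  d7:0  d8:0.
Shift WP12→7.
Schedule WP11@1, WP13@1, WP10@4, WP12@7: d1:4  d2:4  d3:2  d4:3  d5:3  d6:3  d7:5  d8:5 — peak 5.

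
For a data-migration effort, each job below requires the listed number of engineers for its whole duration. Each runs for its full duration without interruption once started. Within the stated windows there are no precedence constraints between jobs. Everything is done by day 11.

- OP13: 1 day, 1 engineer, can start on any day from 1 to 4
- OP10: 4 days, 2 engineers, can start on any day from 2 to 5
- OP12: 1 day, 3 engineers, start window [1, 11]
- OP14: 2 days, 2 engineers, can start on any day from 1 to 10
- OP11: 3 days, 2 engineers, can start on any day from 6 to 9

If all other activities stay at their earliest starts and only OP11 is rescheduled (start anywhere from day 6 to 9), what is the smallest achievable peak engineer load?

6

OP11@6: d1:6  d2:4  d3:2  d4:2  d5:2  d6:2  d7:2  d8:2  d9:0  d10:0  d11:0 → peak 6
OP11@7: d1:6  d2:4  d3:2  d4:2  d5:2  d6:0  d7:2  d8:2  d9:2  d10:0  d11:0 → peak 6
OP11@8: d1:6  d2:4  d3:2  d4:2  d5:2  d6:0  d7:0  d8:2  d9:2  d10:2  d11:0 → peak 6
OP11@9: d1:6  d2:4  d3:2  d4:2  d5:2  d6:0  d7:0  d8:0  d9:2  d10:2  d11:2 → peak 6
Best is OP11@6, peak 6.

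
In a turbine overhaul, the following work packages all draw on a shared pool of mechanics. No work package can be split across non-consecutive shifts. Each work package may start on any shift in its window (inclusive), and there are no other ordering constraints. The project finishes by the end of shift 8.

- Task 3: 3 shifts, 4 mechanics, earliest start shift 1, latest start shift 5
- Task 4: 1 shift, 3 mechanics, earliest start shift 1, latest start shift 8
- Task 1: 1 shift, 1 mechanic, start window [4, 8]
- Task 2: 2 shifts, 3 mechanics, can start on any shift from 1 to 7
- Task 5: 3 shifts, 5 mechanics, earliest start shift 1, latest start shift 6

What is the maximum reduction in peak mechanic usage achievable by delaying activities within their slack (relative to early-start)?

9

Early-start peak: s1:15  s2:12  s3:9  s4:1  s5:0  s6:0  s7:0  s8:0 ⇒ 15.
Leveled (Task 3@1, Task 4@4, Task 1@5, Task 2@4, Task 5@6): s1:4  s2:4  s3:4  s4:6  s5:4  s6:5  s7:5  s8:5 ⇒ 6.
Reduction 15 − 6 = 9.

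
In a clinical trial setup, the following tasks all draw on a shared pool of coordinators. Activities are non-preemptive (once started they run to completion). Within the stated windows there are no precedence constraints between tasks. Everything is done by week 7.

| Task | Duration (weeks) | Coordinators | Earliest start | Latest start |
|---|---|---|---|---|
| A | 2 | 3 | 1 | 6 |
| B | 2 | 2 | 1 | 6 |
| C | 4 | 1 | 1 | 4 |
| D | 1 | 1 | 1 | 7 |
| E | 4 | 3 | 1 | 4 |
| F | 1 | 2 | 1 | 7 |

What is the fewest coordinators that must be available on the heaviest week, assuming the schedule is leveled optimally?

5

Early-start (A@1, B@1, C@1, D@1, E@1, F@1) gives peak 12: w1:12  w2:9  w3:4  w4:4  w5:0  w6:0  w7:0.
Shift C→3, D→3, E→3, F→7.
Schedule A@1, B@1, C@3, D@3, E@3, F@7: w1:5  w2:5  w3:5  w4:4  w5:4  w6:4  w7:2 — peak 5.
Total coordinator-weeks = 29 over 7 weeks ⇒ peak ≥ ⌈29/7⌉ = 5, so 5 is optimal.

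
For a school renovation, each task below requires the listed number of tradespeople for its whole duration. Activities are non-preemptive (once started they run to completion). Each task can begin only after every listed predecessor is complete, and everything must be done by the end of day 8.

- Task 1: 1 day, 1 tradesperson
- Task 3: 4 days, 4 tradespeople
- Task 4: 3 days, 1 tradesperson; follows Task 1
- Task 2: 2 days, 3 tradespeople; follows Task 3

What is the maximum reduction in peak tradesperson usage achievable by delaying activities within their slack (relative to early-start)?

1

Early-start peak: d1:5  d2:5  d3:5  d4:5  d5:3  d6:3  d7:0  d8:0 ⇒ 5.
Leveled (Task 1@1, Task 3@2, Task 4@6, Task 2@6): d1:1  d2:4  d3:4  d4:4  d5:4  d6:4  d7:4  d8:1 ⇒ 4.
Reduction 5 − 4 = 1.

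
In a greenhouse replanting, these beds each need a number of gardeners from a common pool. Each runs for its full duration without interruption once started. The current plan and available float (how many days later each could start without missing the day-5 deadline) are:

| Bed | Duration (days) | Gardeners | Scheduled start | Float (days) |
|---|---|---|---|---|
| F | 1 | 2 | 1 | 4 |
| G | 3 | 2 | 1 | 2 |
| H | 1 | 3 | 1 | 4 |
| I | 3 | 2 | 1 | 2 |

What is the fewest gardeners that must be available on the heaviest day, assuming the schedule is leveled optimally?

4

Early-start (F@1, G@1, H@1, I@1) gives peak 9: d1:9  d2:4  d3:4  d4:0  d5:0.
Shift H→5, I→2.
Schedule F@1, G@1, H@5, I@2: d1:4  d2:4  d3:4  d4:2  d5:3 — peak 4.
Total gardener-days = 17 over 5 days ⇒ peak ≥ ⌈17/5⌉ = 4, so 4 is optimal.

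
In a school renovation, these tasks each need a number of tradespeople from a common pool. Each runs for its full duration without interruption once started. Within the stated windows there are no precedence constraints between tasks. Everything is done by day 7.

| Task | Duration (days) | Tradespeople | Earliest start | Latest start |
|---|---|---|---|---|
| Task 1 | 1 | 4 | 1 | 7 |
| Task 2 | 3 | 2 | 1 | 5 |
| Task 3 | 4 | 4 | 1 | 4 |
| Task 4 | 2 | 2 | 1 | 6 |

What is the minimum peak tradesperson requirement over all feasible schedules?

Early-start (Task 1@1, Task 2@1, Task 3@1, Task 4@1) gives peak 12: d1:12  d2:8  d3:6  d4:4  d5:0  d6:0  d7:0.
Shift Task 3→2, Task 4→4.
Schedule Task 1@1, Task 2@1, Task 3@2, Task 4@4: d1:6  d2:6  d3:6  d4:6  d5:6  d6:0  d7:0 — peak 6.

6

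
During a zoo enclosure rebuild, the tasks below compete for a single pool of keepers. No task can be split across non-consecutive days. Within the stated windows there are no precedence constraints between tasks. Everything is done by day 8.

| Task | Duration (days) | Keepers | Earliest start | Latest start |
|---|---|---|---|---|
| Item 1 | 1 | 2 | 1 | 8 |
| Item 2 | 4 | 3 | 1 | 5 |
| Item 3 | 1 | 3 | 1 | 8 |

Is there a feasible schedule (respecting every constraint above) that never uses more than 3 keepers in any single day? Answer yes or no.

Schedule Item 1@1, Item 2@2, Item 3@6: d1:2  d2:3  d3:3  d4:3  d5:3  d6:3  d7:0  d8:0 — peak 3 ≤ 3.

yes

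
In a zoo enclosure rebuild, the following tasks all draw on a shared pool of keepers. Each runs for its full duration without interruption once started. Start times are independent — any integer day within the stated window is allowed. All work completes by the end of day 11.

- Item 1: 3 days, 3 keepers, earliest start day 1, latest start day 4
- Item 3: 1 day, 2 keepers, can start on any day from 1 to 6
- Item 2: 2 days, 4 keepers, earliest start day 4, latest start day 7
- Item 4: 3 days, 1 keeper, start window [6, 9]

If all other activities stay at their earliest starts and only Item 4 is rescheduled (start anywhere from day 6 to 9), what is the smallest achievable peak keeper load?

Item 4@6: d1:5  d2:3  d3:3  d4:4  d5:4  d6:1  d7:1  d8:1  d9:0  d10:0  d11:0 → peak 5
Item 4@7: d1:5  d2:3  d3:3  d4:4  d5:4  d6:0  d7:1  d8:1  d9:1  d10:0  d11:0 → peak 5
Item 4@8: d1:5  d2:3  d3:3  d4:4  d5:4  d6:0  d7:0  d8:1  d9:1  d10:1  d11:0 → peak 5
Item 4@9: d1:5  d2:3  d3:3  d4:4  d5:4  d6:0  d7:0  d8:0  d9:1  d10:1  d11:1 → peak 5
Best is Item 4@6, peak 5.

5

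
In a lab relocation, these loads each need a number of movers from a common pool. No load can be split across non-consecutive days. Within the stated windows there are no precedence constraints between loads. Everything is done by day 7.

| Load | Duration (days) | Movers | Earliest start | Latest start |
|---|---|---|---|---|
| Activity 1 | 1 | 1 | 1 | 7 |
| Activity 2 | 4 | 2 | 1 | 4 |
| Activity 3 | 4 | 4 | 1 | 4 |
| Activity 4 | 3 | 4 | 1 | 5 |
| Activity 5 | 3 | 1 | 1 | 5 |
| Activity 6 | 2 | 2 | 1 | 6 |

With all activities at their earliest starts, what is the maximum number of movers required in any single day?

14

Early-start schedule: Activity 1@1, Activity 2@1, Activity 3@1, Activity 4@1, Activity 5@1, Activity 6@1.
Load per day: day 1: 14, day 2: 13, day 3: 11, day 4: 6, day 5: 0, day 6: 0, day 7: 0.
Peak is 14.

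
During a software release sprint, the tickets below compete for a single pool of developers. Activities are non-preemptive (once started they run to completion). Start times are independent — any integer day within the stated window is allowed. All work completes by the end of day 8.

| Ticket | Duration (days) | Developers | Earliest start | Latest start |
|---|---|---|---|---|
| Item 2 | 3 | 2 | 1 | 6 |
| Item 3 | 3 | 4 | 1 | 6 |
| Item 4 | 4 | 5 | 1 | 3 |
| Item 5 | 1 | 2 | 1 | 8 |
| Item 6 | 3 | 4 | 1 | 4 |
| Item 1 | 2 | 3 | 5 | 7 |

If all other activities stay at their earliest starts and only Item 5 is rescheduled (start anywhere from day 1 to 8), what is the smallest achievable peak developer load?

15

Item 5@1: d1:17  d2:15  d3:15  d4:5  d5:3  d6:3  d7:0  d8:0 → peak 17
Item 5@2: d1:15  d2:17  d3:15  d4:5  d5:3  d6:3  d7:0  d8:0 → peak 17
Item 5@3: d1:15  d2:15  d3:17  d4:5  d5:3  d6:3  d7:0  d8:0 → peak 17
Item 5@4: d1:15  d2:15  d3:15  d4:7  d5:3  d6:3  d7:0  d8:0 → peak 15
Item 5@5: d1:15  d2:15  d3:15  d4:5  d5:5  d6:3  d7:0  d8:0 → peak 15
Item 5@6: d1:15  d2:15  d3:15  d4:5  d5:3  d6:5  d7:0  d8:0 → peak 15
Item 5@7: d1:15  d2:15  d3:15  d4:5  d5:3  d6:3  d7:2  d8:0 → peak 15
Item 5@8: d1:15  d2:15  d3:15  d4:5  d5:3  d6:3  d7:0  d8:2 → peak 15
Best is Item 5@4, peak 15.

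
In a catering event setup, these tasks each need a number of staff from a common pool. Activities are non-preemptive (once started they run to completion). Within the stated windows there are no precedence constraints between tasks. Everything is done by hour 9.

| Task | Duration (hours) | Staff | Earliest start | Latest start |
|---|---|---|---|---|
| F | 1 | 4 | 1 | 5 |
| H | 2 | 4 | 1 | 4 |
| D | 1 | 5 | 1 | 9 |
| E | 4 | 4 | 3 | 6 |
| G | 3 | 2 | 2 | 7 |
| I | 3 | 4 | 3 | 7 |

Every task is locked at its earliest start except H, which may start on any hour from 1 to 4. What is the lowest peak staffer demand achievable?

H@1: h1:13  h2:6  h3:10  h4:10  h5:8  h6:4  h7:0  h8:0  h9:0 → peak 13
H@2: h1:9  h2:6  h3:14  h4:10  h5:8  h6:4  h7:0  h8:0  h9:0 → peak 14
H@3: h1:9  h2:2  h3:14  h4:14  h5:8  h6:4  h7:0  h8:0  h9:0 → peak 14
H@4: h1:9  h2:2  h3:10  h4:14  h5:12  h6:4  h7:0  h8:0  h9:0 → peak 14
Best is H@1, peak 13.

13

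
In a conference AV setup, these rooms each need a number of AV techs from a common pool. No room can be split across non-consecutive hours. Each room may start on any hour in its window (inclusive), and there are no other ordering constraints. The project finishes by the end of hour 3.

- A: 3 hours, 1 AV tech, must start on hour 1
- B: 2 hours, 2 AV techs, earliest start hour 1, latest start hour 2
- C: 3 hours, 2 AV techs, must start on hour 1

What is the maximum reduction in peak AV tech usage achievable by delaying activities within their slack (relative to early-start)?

Early-start peak: h1:5  h2:5  h3:3 ⇒ 5.
Leveled (A@1, B@1, C@1): h1:5  h2:5  h3:3 ⇒ 5.
Reduction 5 − 5 = 0.

0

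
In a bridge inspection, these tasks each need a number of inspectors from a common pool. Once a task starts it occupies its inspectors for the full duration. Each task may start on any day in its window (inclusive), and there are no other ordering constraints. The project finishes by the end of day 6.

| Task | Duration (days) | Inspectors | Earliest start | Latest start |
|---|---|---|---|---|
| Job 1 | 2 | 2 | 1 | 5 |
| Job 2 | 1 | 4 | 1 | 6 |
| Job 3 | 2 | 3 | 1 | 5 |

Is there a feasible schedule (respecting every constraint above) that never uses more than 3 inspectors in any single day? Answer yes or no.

no

The minimum achievable peak is 4; 3 < 4, so no feasible schedule stays within the cap.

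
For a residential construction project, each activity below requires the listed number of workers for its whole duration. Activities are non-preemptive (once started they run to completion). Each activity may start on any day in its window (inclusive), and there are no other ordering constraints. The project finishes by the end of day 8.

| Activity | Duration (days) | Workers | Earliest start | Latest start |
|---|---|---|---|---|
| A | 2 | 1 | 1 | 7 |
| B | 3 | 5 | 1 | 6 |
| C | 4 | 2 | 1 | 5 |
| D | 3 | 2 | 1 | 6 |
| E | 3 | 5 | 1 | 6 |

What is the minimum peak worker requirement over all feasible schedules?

Early-start (A@1, B@1, C@1, D@1, E@1) gives peak 15: d1:15  d2:15  d3:14  d4:2  d5:0  d6:0  d7:0  d8:0.
Shift C→4, D→3, E→6.
Schedule A@1, B@1, C@4, D@3, E@6: d1:6  d2:6  d3:7  d4:4  d5:4  d6:7  d7:7  d8:5 — peak 7.

7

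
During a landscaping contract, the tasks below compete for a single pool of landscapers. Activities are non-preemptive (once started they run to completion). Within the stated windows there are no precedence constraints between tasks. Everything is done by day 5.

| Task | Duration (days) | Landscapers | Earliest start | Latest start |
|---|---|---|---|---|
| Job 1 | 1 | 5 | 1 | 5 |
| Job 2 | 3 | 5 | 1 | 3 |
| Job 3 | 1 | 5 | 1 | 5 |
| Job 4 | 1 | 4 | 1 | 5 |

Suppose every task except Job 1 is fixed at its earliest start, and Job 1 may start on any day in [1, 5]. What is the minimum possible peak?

14

Job 1@1: d1:19  d2:5  d3:5  d4:0  d5:0 → peak 19
Job 1@2: d1:14  d2:10  d3:5  d4:0  d5:0 → peak 14
Job 1@3: d1:14  d2:5  d3:10  d4:0  d5:0 → peak 14
Job 1@4: d1:14  d2:5  d3:5  d4:5  d5:0 → peak 14
Job 1@5: d1:14  d2:5  d3:5  d4:0  d5:5 → peak 14
Best is Job 1@2, peak 14.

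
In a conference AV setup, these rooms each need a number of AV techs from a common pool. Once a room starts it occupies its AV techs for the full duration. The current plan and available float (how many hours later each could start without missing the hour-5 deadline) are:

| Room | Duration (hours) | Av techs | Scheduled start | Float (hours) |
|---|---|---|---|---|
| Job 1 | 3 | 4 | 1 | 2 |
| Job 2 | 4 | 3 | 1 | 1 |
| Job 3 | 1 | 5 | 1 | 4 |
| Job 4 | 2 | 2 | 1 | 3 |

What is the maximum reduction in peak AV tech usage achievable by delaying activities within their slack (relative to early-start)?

Early-start peak: h1:14  h2:9  h3:7  h4:3  h5:0 ⇒ 14.
Leveled (Job 1@1, Job 2@1, Job 3@5, Job 4@4): h1:7  h2:7  h3:7  h4:5  h5:7 ⇒ 7.
Reduction 14 − 7 = 7.

7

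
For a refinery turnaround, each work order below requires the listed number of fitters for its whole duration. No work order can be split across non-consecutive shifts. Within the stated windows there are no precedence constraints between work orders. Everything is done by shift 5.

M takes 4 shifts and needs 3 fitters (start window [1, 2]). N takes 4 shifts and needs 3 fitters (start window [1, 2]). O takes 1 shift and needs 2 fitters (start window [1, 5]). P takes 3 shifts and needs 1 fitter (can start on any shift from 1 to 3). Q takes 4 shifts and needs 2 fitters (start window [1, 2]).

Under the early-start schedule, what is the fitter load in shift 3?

At early start, shift 3 has: M, N, P, Q.
Demand: 3 + 3 + 1 + 2 = 9.

9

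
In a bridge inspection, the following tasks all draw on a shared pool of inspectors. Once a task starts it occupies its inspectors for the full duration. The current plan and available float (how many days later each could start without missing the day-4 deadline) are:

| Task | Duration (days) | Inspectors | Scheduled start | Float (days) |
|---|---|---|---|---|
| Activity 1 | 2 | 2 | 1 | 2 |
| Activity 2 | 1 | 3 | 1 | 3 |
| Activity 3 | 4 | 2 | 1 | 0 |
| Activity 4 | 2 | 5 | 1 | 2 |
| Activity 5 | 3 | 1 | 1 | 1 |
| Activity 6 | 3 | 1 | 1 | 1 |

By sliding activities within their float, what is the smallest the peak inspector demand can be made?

Early-start (Activity 1@1, Activity 2@1, Activity 3@1, Activity 4@1, Activity 5@1, Activity 6@1) gives peak 14: d1:14  d2:11  d3:4  d4:2.
Shift Activity 4→3.
Schedule Activity 1@1, Activity 2@1, Activity 3@1, Activity 4@3, Activity 5@1, Activity 6@1: d1:9  d2:6  d3:9  d4:7 — peak 9.

9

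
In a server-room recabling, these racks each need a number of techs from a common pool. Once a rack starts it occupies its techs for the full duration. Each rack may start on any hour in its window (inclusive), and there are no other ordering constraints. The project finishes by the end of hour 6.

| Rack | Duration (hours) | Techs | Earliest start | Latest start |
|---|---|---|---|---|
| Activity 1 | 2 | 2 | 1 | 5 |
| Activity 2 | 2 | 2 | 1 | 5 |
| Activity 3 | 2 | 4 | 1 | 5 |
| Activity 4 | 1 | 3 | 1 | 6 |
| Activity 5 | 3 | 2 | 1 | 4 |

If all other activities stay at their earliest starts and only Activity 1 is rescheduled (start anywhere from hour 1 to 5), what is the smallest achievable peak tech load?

11

Activity 1@1: h1:13  h2:10  h3:2  h4:0  h5:0  h6:0 → peak 13
Activity 1@2: h1:11  h2:10  h3:4  h4:0  h5:0  h6:0 → peak 11
Activity 1@3: h1:11  h2:8  h3:4  h4:2  h5:0  h6:0 → peak 11
Activity 1@4: h1:11  h2:8  h3:2  h4:2  h5:2  h6:0 → peak 11
Activity 1@5: h1:11  h2:8  h3:2  h4:0  h5:2  h6:2 → peak 11
Best is Activity 1@2, peak 11.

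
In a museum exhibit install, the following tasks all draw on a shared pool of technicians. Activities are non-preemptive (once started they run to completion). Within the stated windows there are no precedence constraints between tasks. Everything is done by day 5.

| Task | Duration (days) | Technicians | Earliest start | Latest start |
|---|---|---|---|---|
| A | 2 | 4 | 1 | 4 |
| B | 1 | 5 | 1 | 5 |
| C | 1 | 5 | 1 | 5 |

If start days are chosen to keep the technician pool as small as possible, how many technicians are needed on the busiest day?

5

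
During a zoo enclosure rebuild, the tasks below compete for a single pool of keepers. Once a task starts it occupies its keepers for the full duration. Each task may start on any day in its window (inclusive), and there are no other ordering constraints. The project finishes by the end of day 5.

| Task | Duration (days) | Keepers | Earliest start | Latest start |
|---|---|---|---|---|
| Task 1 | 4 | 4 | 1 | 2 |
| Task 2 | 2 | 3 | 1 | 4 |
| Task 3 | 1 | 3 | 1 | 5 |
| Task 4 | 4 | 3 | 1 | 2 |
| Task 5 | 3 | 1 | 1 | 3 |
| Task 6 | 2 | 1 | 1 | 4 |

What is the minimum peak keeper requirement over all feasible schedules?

10

Early-start (Task 1@1, Task 2@1, Task 3@1, Task 4@1, Task 5@1, Task 6@1) gives peak 15: d1:15  d2:12  d3:8  d4:7  d5:0.
Shift Task 4→2, Task 5→3, Task 6→3.
Schedule Task 1@1, Task 2@1, Task 3@1, Task 4@2, Task 5@3, Task 6@3: d1:10  d2:10  d3:9  d4:9  d5:4 — peak 10.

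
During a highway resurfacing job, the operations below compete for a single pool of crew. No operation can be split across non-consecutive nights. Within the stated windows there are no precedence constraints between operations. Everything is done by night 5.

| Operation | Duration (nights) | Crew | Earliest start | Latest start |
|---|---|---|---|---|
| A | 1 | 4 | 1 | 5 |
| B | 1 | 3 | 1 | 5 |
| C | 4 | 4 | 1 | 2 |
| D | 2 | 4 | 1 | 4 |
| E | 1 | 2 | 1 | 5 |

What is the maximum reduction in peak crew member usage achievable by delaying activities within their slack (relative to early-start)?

Early-start peak: n1:17  n2:8  n3:4  n4:4  n5:0 ⇒ 17.
Leveled (A@1, B@1, C@2, D@2, E@4): n1:7  n2:8  n3:8  n4:6  n5:4 ⇒ 8.
Reduction 17 − 8 = 9.

9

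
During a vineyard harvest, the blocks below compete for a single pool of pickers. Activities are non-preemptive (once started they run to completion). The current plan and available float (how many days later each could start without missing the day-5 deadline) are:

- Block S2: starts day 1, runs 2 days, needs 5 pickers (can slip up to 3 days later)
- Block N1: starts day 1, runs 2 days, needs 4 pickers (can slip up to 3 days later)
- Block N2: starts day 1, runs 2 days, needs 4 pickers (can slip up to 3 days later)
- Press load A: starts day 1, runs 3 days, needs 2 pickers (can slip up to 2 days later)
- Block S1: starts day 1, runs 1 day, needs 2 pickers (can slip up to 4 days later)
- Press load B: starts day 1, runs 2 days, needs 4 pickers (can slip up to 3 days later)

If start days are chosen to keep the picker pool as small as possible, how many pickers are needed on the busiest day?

10

Early-start (Block S2@1, Block N1@1, Block N2@1, Press load A@1, Block S1@1, Press load B@1) gives peak 21: d1:21  d2:19  d3:2  d4:0  d5:0.
Shift Block N2→3, Press load A→3, Block S1→3, Press load B→4.
Schedule Block S2@1, Block N1@1, Block N2@3, Press load A@3, Block S1@3, Press load B@4: d1:9  d2:9  d3:8  d4:10  d5:6 — peak 10.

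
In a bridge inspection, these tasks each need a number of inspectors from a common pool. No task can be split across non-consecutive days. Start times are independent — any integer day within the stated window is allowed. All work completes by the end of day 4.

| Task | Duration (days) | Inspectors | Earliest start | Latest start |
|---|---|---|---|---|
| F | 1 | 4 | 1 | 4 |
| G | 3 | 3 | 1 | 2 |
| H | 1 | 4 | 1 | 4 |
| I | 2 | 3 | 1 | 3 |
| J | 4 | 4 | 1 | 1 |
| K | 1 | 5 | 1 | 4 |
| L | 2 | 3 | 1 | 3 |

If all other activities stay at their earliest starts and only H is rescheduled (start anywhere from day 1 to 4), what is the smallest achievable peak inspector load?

22

H@1: d1:26  d2:13  d3:7  d4:4 → peak 26
H@2: d1:22  d2:17  d3:7  d4:4 → peak 22
H@3: d1:22  d2:13  d3:11  d4:4 → peak 22
H@4: d1:22  d2:13  d3:7  d4:8 → peak 22
Best is H@2, peak 22.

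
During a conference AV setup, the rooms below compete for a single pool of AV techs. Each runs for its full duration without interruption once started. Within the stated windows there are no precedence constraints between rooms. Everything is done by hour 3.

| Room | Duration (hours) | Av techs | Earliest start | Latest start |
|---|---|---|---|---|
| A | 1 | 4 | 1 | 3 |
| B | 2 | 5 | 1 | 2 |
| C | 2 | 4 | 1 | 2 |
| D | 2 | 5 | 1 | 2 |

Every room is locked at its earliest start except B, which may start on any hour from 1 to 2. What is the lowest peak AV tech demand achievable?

14

B@1: h1:18  h2:14  h3:0 → peak 18
B@2: h1:13  h2:14  h3:5 → peak 14
Best is B@2, peak 14.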